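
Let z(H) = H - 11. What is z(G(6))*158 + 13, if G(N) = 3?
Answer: -1251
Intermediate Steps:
z(H) = -11 + H
z(G(6))*158 + 13 = (-11 + 3)*158 + 13 = -8*158 + 13 = -1264 + 13 = -1251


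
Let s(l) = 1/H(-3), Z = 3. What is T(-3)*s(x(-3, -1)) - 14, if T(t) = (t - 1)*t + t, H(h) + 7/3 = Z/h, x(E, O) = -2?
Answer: -167/10 ≈ -16.700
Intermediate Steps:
H(h) = -7/3 + 3/h
s(l) = -3/10 (s(l) = 1/(-7/3 + 3/(-3)) = 1/(-7/3 + 3*(-1/3)) = 1/(-7/3 - 1) = 1/(-10/3) = -3/10)
T(t) = t + t*(-1 + t) (T(t) = (-1 + t)*t + t = t*(-1 + t) + t = t + t*(-1 + t))
T(-3)*s(x(-3, -1)) - 14 = (-3)**2*(-3/10) - 14 = 9*(-3/10) - 14 = -27/10 - 14 = -167/10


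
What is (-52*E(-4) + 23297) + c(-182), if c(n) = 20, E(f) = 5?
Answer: 23057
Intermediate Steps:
(-52*E(-4) + 23297) + c(-182) = (-52*5 + 23297) + 20 = (-260 + 23297) + 20 = 23037 + 20 = 23057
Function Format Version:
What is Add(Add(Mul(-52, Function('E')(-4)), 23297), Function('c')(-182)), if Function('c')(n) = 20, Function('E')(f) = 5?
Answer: 23057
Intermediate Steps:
Add(Add(Mul(-52, Function('E')(-4)), 23297), Function('c')(-182)) = Add(Add(Mul(-52, 5), 23297), 20) = Add(Add(-260, 23297), 20) = Add(23037, 20) = 23057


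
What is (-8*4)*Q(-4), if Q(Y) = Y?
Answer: 128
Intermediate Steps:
(-8*4)*Q(-4) = -8*4*(-4) = -32*(-4) = 128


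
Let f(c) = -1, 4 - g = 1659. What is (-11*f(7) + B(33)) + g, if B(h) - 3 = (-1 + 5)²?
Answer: -1625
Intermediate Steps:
g = -1655 (g = 4 - 1*1659 = 4 - 1659 = -1655)
B(h) = 19 (B(h) = 3 + (-1 + 5)² = 3 + 4² = 3 + 16 = 19)
(-11*f(7) + B(33)) + g = (-11*(-1) + 19) - 1655 = (11 + 19) - 1655 = 30 - 1655 = -1625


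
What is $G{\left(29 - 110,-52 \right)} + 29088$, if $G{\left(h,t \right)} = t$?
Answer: $29036$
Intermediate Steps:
$G{\left(29 - 110,-52 \right)} + 29088 = -52 + 29088 = 29036$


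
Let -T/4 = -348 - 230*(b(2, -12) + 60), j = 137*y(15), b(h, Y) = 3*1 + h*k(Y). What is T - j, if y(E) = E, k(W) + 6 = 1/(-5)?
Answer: 45889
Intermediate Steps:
k(W) = -31/5 (k(W) = -6 + 1/(-5) = -6 - ⅕ = -31/5)
b(h, Y) = 3 - 31*h/5 (b(h, Y) = 3*1 + h*(-31/5) = 3 - 31*h/5)
j = 2055 (j = 137*15 = 2055)
T = 47944 (T = -4*(-348 - 230*((3 - 31/5*2) + 60)) = -4*(-348 - 230*((3 - 62/5) + 60)) = -4*(-348 - 230*(-47/5 + 60)) = -4*(-348 - 230*253/5) = -4*(-348 - 11638) = -4*(-11986) = 47944)
T - j = 47944 - 1*2055 = 47944 - 2055 = 45889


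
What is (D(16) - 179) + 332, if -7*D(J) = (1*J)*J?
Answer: 815/7 ≈ 116.43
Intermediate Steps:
D(J) = -J²/7 (D(J) = -1*J*J/7 = -J*J/7 = -J²/7)
(D(16) - 179) + 332 = (-⅐*16² - 179) + 332 = (-⅐*256 - 179) + 332 = (-256/7 - 179) + 332 = -1509/7 + 332 = 815/7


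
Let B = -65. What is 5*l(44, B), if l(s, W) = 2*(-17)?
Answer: -170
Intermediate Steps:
l(s, W) = -34
5*l(44, B) = 5*(-34) = -170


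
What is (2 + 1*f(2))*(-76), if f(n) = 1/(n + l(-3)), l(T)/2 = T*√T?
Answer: -2147/14 - 57*I*√3/14 ≈ -153.36 - 7.0519*I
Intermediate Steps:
l(T) = 2*T^(3/2) (l(T) = 2*(T*√T) = 2*T^(3/2))
f(n) = 1/(n - 6*I*√3) (f(n) = 1/(n + 2*(-3)^(3/2)) = 1/(n + 2*(-3*I*√3)) = 1/(n - 6*I*√3))
(2 + 1*f(2))*(-76) = (2 + 1/(2 - 6*I*√3))*(-76) = -152 - 76/(2 - 6*I*√3)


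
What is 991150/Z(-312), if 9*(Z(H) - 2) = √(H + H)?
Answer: 13380525/79 - 2973450*I*√39/79 ≈ 1.6937e+5 - 2.3505e+5*I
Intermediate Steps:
Z(H) = 2 + √2*√H/9 (Z(H) = 2 + √(H + H)/9 = 2 + √(2*H)/9 = 2 + (√2*√H)/9 = 2 + √2*√H/9)
991150/Z(-312) = 991150/(2 + √2*√(-312)/9) = 991150/(2 + √2*(2*I*√78)/9) = 991150/(2 + 4*I*√39/9)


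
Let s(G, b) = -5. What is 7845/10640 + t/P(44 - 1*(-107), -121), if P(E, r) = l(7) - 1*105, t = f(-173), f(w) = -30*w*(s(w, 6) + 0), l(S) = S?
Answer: 3955383/14896 ≈ 265.53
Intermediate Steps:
f(w) = 150*w (f(w) = -30*w*(-5 + 0) = -30*w*(-5) = -(-150)*w = 150*w)
t = -25950 (t = 150*(-173) = -25950)
P(E, r) = -98 (P(E, r) = 7 - 1*105 = 7 - 105 = -98)
7845/10640 + t/P(44 - 1*(-107), -121) = 7845/10640 - 25950/(-98) = 7845*(1/10640) - 25950*(-1/98) = 1569/2128 + 12975/49 = 3955383/14896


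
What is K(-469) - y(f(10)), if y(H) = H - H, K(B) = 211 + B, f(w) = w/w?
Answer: -258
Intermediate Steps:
f(w) = 1
y(H) = 0
K(-469) - y(f(10)) = (211 - 469) - 1*0 = -258 + 0 = -258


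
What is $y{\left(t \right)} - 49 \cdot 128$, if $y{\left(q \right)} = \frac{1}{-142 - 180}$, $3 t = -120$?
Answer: $- \frac{2019585}{322} \approx -6272.0$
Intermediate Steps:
$t = -40$ ($t = \frac{1}{3} \left(-120\right) = -40$)
$y{\left(q \right)} = - \frac{1}{322}$ ($y{\left(q \right)} = \frac{1}{-322} = - \frac{1}{322}$)
$y{\left(t \right)} - 49 \cdot 128 = - \frac{1}{322} - 49 \cdot 128 = - \frac{1}{322} - 6272 = - \frac{2019585}{322}$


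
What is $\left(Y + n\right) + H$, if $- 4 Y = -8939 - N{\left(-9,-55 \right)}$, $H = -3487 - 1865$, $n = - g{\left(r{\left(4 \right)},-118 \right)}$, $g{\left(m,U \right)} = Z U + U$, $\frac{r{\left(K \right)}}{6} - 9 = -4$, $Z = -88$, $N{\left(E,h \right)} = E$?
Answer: $- \frac{26771}{2} \approx -13386.0$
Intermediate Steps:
$r{\left(K \right)} = 30$ ($r{\left(K \right)} = 54 + 6 \left(-4\right) = 54 - 24 = 30$)
$g{\left(m,U \right)} = - 87 U$ ($g{\left(m,U \right)} = - 88 U + U = - 87 U$)
$n = -10266$ ($n = - \left(-87\right) \left(-118\right) = \left(-1\right) 10266 = -10266$)
$H = -5352$ ($H = -3487 - 1865 = -5352$)
$Y = \frac{4465}{2}$ ($Y = - \frac{-8939 - -9}{4} = - \frac{-8939 + 9}{4} = \left(- \frac{1}{4}\right) \left(-8930\right) = \frac{4465}{2} \approx 2232.5$)
$\left(Y + n\right) + H = \left(\frac{4465}{2} - 10266\right) - 5352 = - \frac{16067}{2} - 5352 = - \frac{26771}{2}$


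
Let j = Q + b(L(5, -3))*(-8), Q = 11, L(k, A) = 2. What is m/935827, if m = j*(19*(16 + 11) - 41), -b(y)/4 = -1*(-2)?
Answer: 35400/935827 ≈ 0.037827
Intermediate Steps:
b(y) = -8 (b(y) = -(-4)*(-2) = -4*2 = -8)
j = 75 (j = 11 - 8*(-8) = 11 + 64 = 75)
m = 35400 (m = 75*(19*(16 + 11) - 41) = 75*(19*27 - 41) = 75*(513 - 41) = 75*472 = 35400)
m/935827 = 35400/935827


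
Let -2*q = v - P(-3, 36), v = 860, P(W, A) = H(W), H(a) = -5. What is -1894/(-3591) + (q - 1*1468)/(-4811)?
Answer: 31873459/34552602 ≈ 0.92246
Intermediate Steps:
P(W, A) = -5
q = -865/2 (q = -(860 - 1*(-5))/2 = -(860 + 5)/2 = -½*865 = -865/2 ≈ -432.50)
-1894/(-3591) + (q - 1*1468)/(-4811) = -1894/(-3591) + (-865/2 - 1*1468)/(-4811) = -1894*(-1/3591) + (-865/2 - 1468)*(-1/4811) = 1894/3591 - 3801/2*(-1/4811) = 1894/3591 + 3801/9622 = 31873459/34552602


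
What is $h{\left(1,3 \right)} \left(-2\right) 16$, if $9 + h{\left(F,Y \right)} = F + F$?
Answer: $224$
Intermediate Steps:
$h{\left(F,Y \right)} = -9 + 2 F$ ($h{\left(F,Y \right)} = -9 + \left(F + F\right) = -9 + 2 F$)
$h{\left(1,3 \right)} \left(-2\right) 16 = \left(-9 + 2 \cdot 1\right) \left(-2\right) 16 = \left(-9 + 2\right) \left(-2\right) 16 = \left(-7\right) \left(-2\right) 16 = 14 \cdot 16 = 224$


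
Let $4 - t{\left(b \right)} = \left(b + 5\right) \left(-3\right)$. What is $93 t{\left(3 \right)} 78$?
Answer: $203112$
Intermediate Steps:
$t{\left(b \right)} = 19 + 3 b$ ($t{\left(b \right)} = 4 - \left(b + 5\right) \left(-3\right) = 4 - \left(5 + b\right) \left(-3\right) = 4 - \left(-15 - 3 b\right) = 4 + \left(15 + 3 b\right) = 19 + 3 b$)
$93 t{\left(3 \right)} 78 = 93 \left(19 + 3 \cdot 3\right) 78 = 93 \left(19 + 9\right) 78 = 93 \cdot 28 \cdot 78 = 2604 \cdot 78 = 203112$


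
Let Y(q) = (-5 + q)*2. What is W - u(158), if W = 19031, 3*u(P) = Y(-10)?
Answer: 19041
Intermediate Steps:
Y(q) = -10 + 2*q
u(P) = -10 (u(P) = (-10 + 2*(-10))/3 = (-10 - 20)/3 = (1/3)*(-30) = -10)
W - u(158) = 19031 - 1*(-10) = 19031 + 10 = 19041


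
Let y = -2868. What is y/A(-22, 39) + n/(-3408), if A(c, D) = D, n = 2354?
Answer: -1644325/22152 ≈ -74.229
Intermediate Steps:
y/A(-22, 39) + n/(-3408) = -2868/39 + 2354/(-3408) = -2868*1/39 + 2354*(-1/3408) = -956/13 - 1177/1704 = -1644325/22152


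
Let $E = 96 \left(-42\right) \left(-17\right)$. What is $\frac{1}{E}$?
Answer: $\frac{1}{68544} \approx 1.4589 \cdot 10^{-5}$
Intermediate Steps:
$E = 68544$ ($E = \left(-4032\right) \left(-17\right) = 68544$)
$\frac{1}{E} = \frac{1}{68544}$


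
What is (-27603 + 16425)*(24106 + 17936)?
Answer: -469945476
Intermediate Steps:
(-27603 + 16425)*(24106 + 17936) = -11178*42042 = -469945476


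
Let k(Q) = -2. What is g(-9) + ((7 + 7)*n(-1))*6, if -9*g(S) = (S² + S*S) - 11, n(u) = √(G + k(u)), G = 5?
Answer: -151/9 + 84*√3 ≈ 128.71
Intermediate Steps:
n(u) = √3 (n(u) = √(5 - 2) = √3)
g(S) = 11/9 - 2*S²/9 (g(S) = -((S² + S*S) - 11)/9 = -((S² + S²) - 11)/9 = -(2*S² - 11)/9 = -(-11 + 2*S²)/9 = 11/9 - 2*S²/9)
g(-9) + ((7 + 7)*n(-1))*6 = (11/9 - 2/9*(-9)²) + ((7 + 7)*√3)*6 = (11/9 - 2/9*81) + (14*√3)*6 = (11/9 - 18) + 84*√3 = -151/9 + 84*√3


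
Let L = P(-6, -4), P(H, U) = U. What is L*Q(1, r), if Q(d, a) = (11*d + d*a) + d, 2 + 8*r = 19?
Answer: -113/2 ≈ -56.500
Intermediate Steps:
L = -4
r = 17/8 (r = -¼ + (⅛)*19 = -¼ + 19/8 = 17/8 ≈ 2.1250)
Q(d, a) = 12*d + a*d (Q(d, a) = (11*d + a*d) + d = 12*d + a*d)
L*Q(1, r) = -4*(12 + 17/8) = -4*113/8 = -113/2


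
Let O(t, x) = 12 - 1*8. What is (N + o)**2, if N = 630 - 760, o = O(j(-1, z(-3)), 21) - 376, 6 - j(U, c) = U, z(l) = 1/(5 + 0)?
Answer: 252004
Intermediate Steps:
z(l) = 1/5
j(U, c) = 6 - U
O(t, x) = 4 (O(t, x) = 12 - 8 = 4)
o = -372 (o = 4 - 376 = -372)
N = -130
(N + o)**2 = (-130 - 372)**2 = (-502)**2 = 252004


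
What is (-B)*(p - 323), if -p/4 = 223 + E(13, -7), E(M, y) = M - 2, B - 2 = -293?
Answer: -366369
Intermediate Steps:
B = -291 (B = 2 - 293 = -291)
E(M, y) = -2 + M
p = -936 (p = -4*(223 + (-2 + 13)) = -4*(223 + 11) = -4*234 = -936)
(-B)*(p - 323) = (-1*(-291))*(-936 - 323) = 291*(-1259) = -366369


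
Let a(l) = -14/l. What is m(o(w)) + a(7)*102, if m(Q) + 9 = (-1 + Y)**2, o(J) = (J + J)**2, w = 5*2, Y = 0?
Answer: -212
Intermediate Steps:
w = 10
o(J) = 4*J**2 (o(J) = (2*J)**2 = 4*J**2)
m(Q) = -8 (m(Q) = -9 + (-1 + 0)**2 = -9 + (-1)**2 = -9 + 1 = -8)
m(o(w)) + a(7)*102 = -8 - 14/7*102 = -8 - 14*1/7*102 = -8 - 2*102 = -8 - 204 = -212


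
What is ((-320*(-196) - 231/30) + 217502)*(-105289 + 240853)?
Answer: 189934856826/5 ≈ 3.7987e+10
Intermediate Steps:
((-320*(-196) - 231/30) + 217502)*(-105289 + 240853) = ((62720 - 231*1/30) + 217502)*135564 = ((62720 - 77/10) + 217502)*135564 = (627123/10 + 217502)*135564 = (2802143/10)*135564 = 189934856826/5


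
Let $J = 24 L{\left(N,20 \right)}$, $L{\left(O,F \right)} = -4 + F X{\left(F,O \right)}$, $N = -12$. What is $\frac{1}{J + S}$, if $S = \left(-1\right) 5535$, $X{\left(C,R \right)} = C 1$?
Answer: $\frac{1}{3969} \approx 0.00025195$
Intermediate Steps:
$X{\left(C,R \right)} = C$
$S = -5535$
$L{\left(O,F \right)} = -4 + F^{2}$ ($L{\left(O,F \right)} = -4 + F F = -4 + F^{2}$)
$J = 9504$ ($J = 24 \left(-4 + 20^{2}\right) = 24 \left(-4 + 400\right) = 24 \cdot 396 = 9504$)
$\frac{1}{J + S} = \frac{1}{9504 - 5535} = \frac{1}{3969}$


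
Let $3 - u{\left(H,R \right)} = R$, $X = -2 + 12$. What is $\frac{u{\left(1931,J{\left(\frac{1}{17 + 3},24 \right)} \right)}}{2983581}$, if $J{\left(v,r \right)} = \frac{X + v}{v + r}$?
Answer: $\frac{46}{53151943} \approx 8.6544 \cdot 10^{-7}$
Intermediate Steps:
$X = 10$
$J{\left(v,r \right)} = \frac{10 + v}{r + v}$ ($J{\left(v,r \right)} = \frac{10 + v}{v + r} = \frac{10 + v}{r + v}$)
$u{\left(H,R \right)} = 3 - R$
$\frac{u{\left(1931,J{\left(\frac{1}{17 + 3},24 \right)} \right)}}{2983581} = \frac{3 - \frac{10 + \frac{1}{17 + 3}}{24 + \frac{1}{17 + 3}}}{2983581} = \left(3 - \frac{10 + \frac{1}{20}}{24 + \frac{1}{20}}\right) \frac{1}{2983581} = \left(3 - \frac{1}{\frac{481}{20}} \cdot \frac{201}{20}\right) \frac{1}{2983581} = \left(3 - \frac{20}{481} \cdot \frac{201}{20}\right) \frac{1}{2983581} = \left(3 - \frac{201}{481}\right) \frac{1}{2983581} = \frac{1242}{481} \cdot \frac{1}{2983581} = \frac{46}{53151943}$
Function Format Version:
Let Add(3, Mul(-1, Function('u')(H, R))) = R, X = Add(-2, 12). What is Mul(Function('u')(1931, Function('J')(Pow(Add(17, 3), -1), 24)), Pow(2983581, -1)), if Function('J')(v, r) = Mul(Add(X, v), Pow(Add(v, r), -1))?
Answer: Rational(46, 53151943) ≈ 8.6544e-7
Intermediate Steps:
X = 10
Function('J')(v, r) = Mul(Pow(Add(r, v), -1), Add(10, v)) (Function('J')(v, r) = Mul(Add(10, v), Pow(Add(v, r), -1)) = Mul(Add(10, v), Pow(Add(r, v), -1)) = Mul(Pow(Add(r, v), -1), Add(10, v)))
Function('u')(H, R) = Add(3, Mul(-1, R))
Mul(Function('u')(1931, Function('J')(Pow(Add(17, 3), -1), 24)), Pow(2983581, -1)) = Mul(Add(3, Mul(-1, Mul(Pow(Add(24, Pow(Add(17, 3), -1)), -1), Add(10, Pow(Add(17, 3), -1))))), Pow(2983581, -1)) = Mul(Add(3, Mul(-1, Mul(Pow(Add(24, Pow(20, -1)), -1), Add(10, Pow(20, -1))))), Rational(1, 2983581)) = Mul(Add(3, Mul(-1, Mul(Pow(Add(24, Rational(1, 20)), -1), Add(10, Rational(1, 20))))), Rational(1, 2983581)) = Mul(Add(3, Mul(-1, Mul(Pow(Rational(481, 20), -1), Rational(201, 20)))), Rational(1, 2983581)) = Mul(Add(3, Mul(-1, Mul(Rational(20, 481), Rational(201, 20)))), Rational(1, 2983581)) = Mul(Add(3, Mul(-1, Rational(201, 481))), Rational(1, 2983581)) = Mul(Add(3, Rational(-201, 481)), Rational(1, 2983581)) = Mul(Rational(1242, 481), Rational(1, 2983581)) = Rational(46, 53151943)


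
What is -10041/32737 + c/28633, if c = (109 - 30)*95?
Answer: -2200672/49334659 ≈ -0.044607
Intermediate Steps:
c = 7505 (c = 79*95 = 7505)
-10041/32737 + c/28633 = -10041/32737 + 7505/28633 = -10041*1/32737 + 7505*(1/28633) = -10041/32737 + 395/1507 = -2200672/49334659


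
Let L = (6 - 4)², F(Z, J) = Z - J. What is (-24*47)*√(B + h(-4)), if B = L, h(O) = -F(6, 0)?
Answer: -1128*I*√2 ≈ -1595.2*I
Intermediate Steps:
h(O) = -6 (h(O) = -(6 - 1*0) = -(6 + 0) = -1*6 = -6)
L = 4 (L = 2² = 4)
B = 4
(-24*47)*√(B + h(-4)) = (-24*47)*√(4 - 6) = -1128*I*√2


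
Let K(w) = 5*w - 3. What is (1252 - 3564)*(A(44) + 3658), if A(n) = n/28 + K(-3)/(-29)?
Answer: -1717859928/203 ≈ -8.4624e+6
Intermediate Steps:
K(w) = -3 + 5*w
A(n) = 18/29 + n/28 (A(n) = n/28 + (-3 + 5*(-3))/(-29) = n*(1/28) + (-3 - 15)*(-1/29) = n/28 - 18*(-1/29) = n/28 + 18/29 = 18/29 + n/28)
(1252 - 3564)*(A(44) + 3658) = (1252 - 3564)*((18/29 + (1/28)*44) + 3658) = -2312*((18/29 + 11/7) + 3658) = -2312*(445/203 + 3658) = -2312*743019/203 = -1717859928/203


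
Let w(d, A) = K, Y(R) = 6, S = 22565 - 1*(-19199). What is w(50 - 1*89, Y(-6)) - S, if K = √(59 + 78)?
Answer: -41764 + √137 ≈ -41752.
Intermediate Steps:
S = 41764 (S = 22565 + 19199 = 41764)
K = √137 ≈ 11.705
w(d, A) = √137
w(50 - 1*89, Y(-6)) - S = √137 - 1*41764 = √137 - 41764 = -41764 + √137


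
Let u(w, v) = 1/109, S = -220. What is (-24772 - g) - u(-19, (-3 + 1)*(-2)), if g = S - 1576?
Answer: -2504385/109 ≈ -22976.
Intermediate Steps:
g = -1796 (g = -220 - 1576 = -1796)
u(w, v) = 1/109
(-24772 - g) - u(-19, (-3 + 1)*(-2)) = (-24772 - 1*(-1796)) - 1*1/109 = (-24772 + 1796) - 1/109 = -22976 - 1/109 = -2504385/109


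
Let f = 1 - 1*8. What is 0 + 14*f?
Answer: -98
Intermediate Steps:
f = -7 (f = 1 - 8 = -7)
0 + 14*f = 0 + 14*(-7) = 0 - 98 = -98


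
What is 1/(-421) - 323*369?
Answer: -50177728/421 ≈ -1.1919e+5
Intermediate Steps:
1/(-421) - 323*369 = -1/421 - 119187 = -50177728/421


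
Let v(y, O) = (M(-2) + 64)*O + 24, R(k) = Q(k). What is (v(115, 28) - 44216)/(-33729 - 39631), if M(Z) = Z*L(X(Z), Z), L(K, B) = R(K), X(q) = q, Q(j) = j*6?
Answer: 2608/4585 ≈ 0.56881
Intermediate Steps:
Q(j) = 6*j
R(k) = 6*k
L(K, B) = 6*K
M(Z) = 6*Z² (M(Z) = Z*(6*Z) = 6*Z²)
v(y, O) = 24 + 88*O (v(y, O) = (6*(-2)² + 64)*O + 24 = (6*4 + 64)*O + 24 = (24 + 64)*O + 24 = 88*O + 24 = 24 + 88*O)
(v(115, 28) - 44216)/(-33729 - 39631) = ((24 + 88*28) - 44216)/(-33729 - 39631) = ((24 + 2464) - 44216)/(-73360) = (2488 - 44216)*(-1/73360) = -41728*(-1/73360) = 2608/4585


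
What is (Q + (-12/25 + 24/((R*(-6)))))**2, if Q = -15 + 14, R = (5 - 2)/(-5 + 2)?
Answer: 3969/625 ≈ 6.3504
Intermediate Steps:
R = -1 (R = 3/(-3) = 3*(-1/3) = -1)
Q = -1
(Q + (-12/25 + 24/((R*(-6)))))**2 = (-1 + (-12/25 + 24/((-1*(-6)))))**2 = (-1 + (-12*1/25 + 24/6))**2 = (-1 + (-12/25 + 24*(1/6)))**2 = (-1 + (-12/25 + 4))**2 = (-1 + 88/25)**2 = (63/25)**2 = 3969/625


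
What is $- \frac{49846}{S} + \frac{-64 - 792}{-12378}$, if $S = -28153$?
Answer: $\frac{320546378}{174238917} \approx 1.8397$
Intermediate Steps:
$- \frac{49846}{S} + \frac{-64 - 792}{-12378} = - \frac{49846}{-28153} + \frac{-64 - 792}{-12378} = \left(-49846\right) \left(- \frac{1}{28153}\right) + \left(-64 - 792\right) \left(- \frac{1}{12378}\right) = \frac{49846}{28153} - - \frac{428}{6189} = \frac{49846}{28153} + \frac{428}{6189} = \frac{320546378}{174238917}$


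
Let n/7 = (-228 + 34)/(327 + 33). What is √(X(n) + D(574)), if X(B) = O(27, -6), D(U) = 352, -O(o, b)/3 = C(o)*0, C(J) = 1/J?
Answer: 4*√22 ≈ 18.762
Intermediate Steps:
O(o, b) = 0 (O(o, b) = -3*0/o = -3*0 = 0)
n = -679/180 (n = 7*((-228 + 34)/(327 + 33)) = 7*(-194/360) = 7*(-194*1/360) = 7*(-97/180) = -679/180 ≈ -3.7722)
X(B) = 0
√(X(n) + D(574)) = √(0 + 352) = √352 = 4*√22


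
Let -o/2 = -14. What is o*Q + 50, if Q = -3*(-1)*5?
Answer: 470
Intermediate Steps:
o = 28 (o = -2*(-14) = 28)
Q = 15 (Q = 3*5 = 15)
o*Q + 50 = 28*15 + 50 = 420 + 50 = 470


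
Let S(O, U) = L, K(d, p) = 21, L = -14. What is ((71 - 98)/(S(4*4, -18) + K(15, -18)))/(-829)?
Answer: 27/5803 ≈ 0.0046528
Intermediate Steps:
S(O, U) = -14
((71 - 98)/(S(4*4, -18) + K(15, -18)))/(-829) = ((71 - 98)/(-14 + 21))/(-829) = -27/7*(-1/829) = 27/5803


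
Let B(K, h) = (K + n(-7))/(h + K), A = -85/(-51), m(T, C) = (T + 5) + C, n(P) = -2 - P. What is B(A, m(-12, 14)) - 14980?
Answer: -194730/13 ≈ -14979.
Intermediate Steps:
m(T, C) = 5 + C + T (m(T, C) = (5 + T) + C = 5 + C + T)
A = 5/3 (A = -85*(-1/51) = 5/3 ≈ 1.6667)
B(K, h) = (5 + K)/(K + h) (B(K, h) = (K + (-2 - 1*(-7)))/(h + K) = (K + (-2 + 7))/(K + h) = (K + 5)/(K + h) = (5 + K)/(K + h))
B(A, m(-12, 14)) - 14980 = (5 + 5/3)/(5/3 + (5 + 14 - 12)) - 14980 = (20/3)/(5/3 + 7) - 14980 = (20/3)/(26/3) - 14980 = (3/26)*(20/3) - 14980 = 10/13 - 14980 = -194730/13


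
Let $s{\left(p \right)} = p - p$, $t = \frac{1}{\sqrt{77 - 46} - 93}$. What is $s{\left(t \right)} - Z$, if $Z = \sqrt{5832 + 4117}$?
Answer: $- \sqrt{9949} \approx -99.745$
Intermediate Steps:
$Z = \sqrt{9949} \approx 99.745$
$t = \frac{1}{-93 + \sqrt{31}}$ ($t = \frac{1}{\sqrt{31} - 93} = \frac{1}{-93 + \sqrt{31}} \approx -0.011437$)
$s{\left(p \right)} = 0$
$s{\left(t \right)} - Z = 0 - \sqrt{9949} = - \sqrt{9949}$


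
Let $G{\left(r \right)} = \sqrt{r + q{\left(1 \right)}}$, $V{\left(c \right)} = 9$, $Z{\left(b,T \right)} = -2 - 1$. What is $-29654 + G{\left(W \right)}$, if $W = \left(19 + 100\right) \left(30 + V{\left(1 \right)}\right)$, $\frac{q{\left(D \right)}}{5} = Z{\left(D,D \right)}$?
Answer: $-29654 + 3 \sqrt{514} \approx -29586.0$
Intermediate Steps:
$Z{\left(b,T \right)} = -3$ ($Z{\left(b,T \right)} = -2 - 1 = -3$)
$q{\left(D \right)} = -15$ ($q{\left(D \right)} = 5 \left(-3\right) = -15$)
$W = 4641$ ($W = \left(19 + 100\right) \left(30 + 9\right) = 119 \cdot 39 = 4641$)
$G{\left(r \right)} = \sqrt{-15 + r}$ ($G{\left(r \right)} = \sqrt{r - 15} = \sqrt{-15 + r}$)
$-29654 + G{\left(W \right)} = -29654 + \sqrt{-15 + 4641} = -29654 + \sqrt{4626} = -29654 + 3 \sqrt{514}$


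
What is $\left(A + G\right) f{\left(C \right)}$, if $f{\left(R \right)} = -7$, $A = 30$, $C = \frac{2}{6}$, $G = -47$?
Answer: $119$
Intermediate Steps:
$C = \frac{1}{3}$ ($C = 2 \cdot \frac{1}{6} = \frac{1}{3} \approx 0.33333$)
$\left(A + G\right) f{\left(C \right)} = \left(30 - 47\right) \left(-7\right) = \left(-17\right) \left(-7\right) = 119$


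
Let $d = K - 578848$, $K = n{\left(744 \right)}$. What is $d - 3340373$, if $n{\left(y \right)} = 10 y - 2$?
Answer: $-3911783$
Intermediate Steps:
$n{\left(y \right)} = -2 + 10 y$
$K = 7438$ ($K = -2 + 10 \cdot 744 = -2 + 7440 = 7438$)
$d = -571410$ ($d = 7438 - 578848 = -571410$)
$d - 3340373 = -571410 - 3340373 = -3911783$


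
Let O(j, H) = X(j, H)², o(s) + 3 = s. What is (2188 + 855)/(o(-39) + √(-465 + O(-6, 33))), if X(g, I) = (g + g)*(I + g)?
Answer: 42602/34249 + 3043*√104511/102747 ≈ 10.818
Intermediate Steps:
o(s) = -3 + s
X(g, I) = 2*g*(I + g) (X(g, I) = (2*g)*(I + g) = 2*g*(I + g))
O(j, H) = 4*j²*(H + j)² (O(j, H) = (2*j*(H + j))² = 4*j²*(H + j)²)
(2188 + 855)/(o(-39) + √(-465 + O(-6, 33))) = (2188 + 855)/((-3 - 39) + √(-465 + 4*(-6)²*(33 - 6)²)) = 3043/(-42 + √(-465 + 4*36*27²)) = 3043/(-42 + √(-465 + 4*36*729)) = 3043/(-42 + √(-465 + 104976)) = 3043/(-42 + √104511)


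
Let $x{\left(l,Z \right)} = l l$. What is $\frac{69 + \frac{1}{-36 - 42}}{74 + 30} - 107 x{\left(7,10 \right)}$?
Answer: $- \frac{42525835}{8112} \approx -5242.3$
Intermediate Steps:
$x{\left(l,Z \right)} = l^{2}$
$\frac{69 + \frac{1}{-36 - 42}}{74 + 30} - 107 x{\left(7,10 \right)} = \frac{69 + \frac{1}{-36 - 42}}{74 + 30} - 107 \cdot 7^{2} = \frac{69 + \frac{1}{-78}}{104} - 5243 = \left(69 - \frac{1}{78}\right) \frac{1}{104} - 5243 = \frac{5381}{78} \cdot \frac{1}{104} - 5243 = \frac{5381}{8112} - 5243 = - \frac{42525835}{8112}$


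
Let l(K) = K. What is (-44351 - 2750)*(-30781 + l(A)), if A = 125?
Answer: 1443928256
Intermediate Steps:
(-44351 - 2750)*(-30781 + l(A)) = (-44351 - 2750)*(-30781 + 125) = -47101*(-30656) = 1443928256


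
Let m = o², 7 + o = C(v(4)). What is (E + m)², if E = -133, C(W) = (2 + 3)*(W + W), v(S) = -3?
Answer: 1527696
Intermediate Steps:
C(W) = 10*W (C(W) = 5*(2*W) = 10*W)
o = -37 (o = -7 + 10*(-3) = -7 - 30 = -37)
m = 1369 (m = (-37)² = 1369)
(E + m)² = (-133 + 1369)² = 1236² = 1527696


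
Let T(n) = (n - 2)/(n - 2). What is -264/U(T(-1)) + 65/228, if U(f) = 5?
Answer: -59867/1140 ≈ -52.515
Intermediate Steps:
T(n) = 1 (T(n) = (-2 + n)/(-2 + n) = 1)
-264/U(T(-1)) + 65/228 = -264/5 + 65/228 = -59867/1140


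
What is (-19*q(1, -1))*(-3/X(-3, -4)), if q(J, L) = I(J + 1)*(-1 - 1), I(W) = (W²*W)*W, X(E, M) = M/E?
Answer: -1368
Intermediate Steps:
I(W) = W⁴ (I(W) = W³*W = W⁴)
q(J, L) = -2*(1 + J)⁴ (q(J, L) = (J + 1)⁴*(-1 - 1) = (1 + J)⁴*(-2) = -2*(1 + J)⁴)
(-19*q(1, -1))*(-3/X(-3, -4)) = (-(-38)*(1 + 1)⁴)*(-3/((-4/(-3)))) = (-(-38)*2⁴)*(-3/((-4*(-⅓)))) = (-(-38)*16)*(-3/4/3) = (-19*(-32))*(-3*¾) = 608*(-9/4) = -1368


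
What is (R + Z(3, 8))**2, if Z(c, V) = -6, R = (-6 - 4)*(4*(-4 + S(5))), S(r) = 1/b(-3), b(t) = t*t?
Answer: 1811716/81 ≈ 22367.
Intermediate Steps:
b(t) = t**2
S(r) = 1/9 (S(r) = 1/((-3)**2) = 1/9)
R = 1400/9 (R = (-6 - 4)*(4*(-4 + 1/9)) = -40*(-35)/9 = -10*(-140/9) = 1400/9 ≈ 155.56)
(R + Z(3, 8))**2 = (1400/9 - 6)**2 = (1346/9)**2 = 1811716/81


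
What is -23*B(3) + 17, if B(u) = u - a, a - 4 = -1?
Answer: 17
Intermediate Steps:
a = 3 (a = 4 - 1 = 3)
B(u) = -3 + u (B(u) = u - 1*3 = u - 3 = -3 + u)
-23*B(3) + 17 = -23*(-3 + 3) + 17 = -23*0 + 17 = 0 + 17 = 17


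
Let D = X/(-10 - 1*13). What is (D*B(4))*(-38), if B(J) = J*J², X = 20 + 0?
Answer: 48640/23 ≈ 2114.8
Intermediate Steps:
X = 20
B(J) = J³
D = -20/23 (D = 20/(-10 - 1*13) = 20/(-10 - 13) = 20/(-23) = 20*(-1/23) = -20/23 ≈ -0.86957)
(D*B(4))*(-38) = -20/23*4³*(-38) = -20/23*64*(-38) = -1280/23*(-38) = 48640/23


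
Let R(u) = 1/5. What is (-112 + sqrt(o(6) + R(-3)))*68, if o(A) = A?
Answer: -7616 + 68*sqrt(155)/5 ≈ -7446.7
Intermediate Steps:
R(u) = 1/5
(-112 + sqrt(o(6) + R(-3)))*68 = (-112 + sqrt(6 + 1/5))*68 = (-112 + sqrt(31/5))*68 = (-112 + sqrt(155)/5)*68 = -7616 + 68*sqrt(155)/5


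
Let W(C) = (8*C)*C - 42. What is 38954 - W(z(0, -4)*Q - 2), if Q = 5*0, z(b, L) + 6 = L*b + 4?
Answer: 38964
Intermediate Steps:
z(b, L) = -2 + L*b (z(b, L) = -6 + (L*b + 4) = -6 + (4 + L*b) = -2 + L*b)
Q = 0
W(C) = -42 + 8*C**2 (W(C) = 8*C**2 - 42 = -42 + 8*C**2)
38954 - W(z(0, -4)*Q - 2) = 38954 - (-42 + 8*((-2 - 4*0)*0 - 2)**2) = 38954 - (-42 + 8*((-2 + 0)*0 - 2)**2) = 38954 - (-42 + 8*(-2*0 - 2)**2) = 38954 - (-42 + 8*(0 - 2)**2) = 38954 - (-42 + 8*(-2)**2) = 38954 - (-42 + 8*4) = 38954 - (-42 + 32) = 38954 - 1*(-10) = 38954 + 10 = 38964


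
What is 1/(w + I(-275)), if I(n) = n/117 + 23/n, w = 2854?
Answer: 32175/91749134 ≈ 0.00035068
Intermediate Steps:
I(n) = 23/n + n/117 (I(n) = n*(1/117) + 23/n = n/117 + 23/n = 23/n + n/117)
1/(w + I(-275)) = 1/(2854 + (23/(-275) + (1/117)*(-275))) = 1/(2854 + (23*(-1/275) - 275/117)) = 1/(2854 + (-23/275 - 275/117)) = 1/(2854 - 78316/32175) = 1/(91749134/32175) = 32175/91749134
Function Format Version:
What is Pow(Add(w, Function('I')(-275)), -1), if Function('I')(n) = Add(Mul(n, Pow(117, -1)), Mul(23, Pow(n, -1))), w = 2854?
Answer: Rational(32175, 91749134) ≈ 0.00035068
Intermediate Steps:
Function('I')(n) = Add(Mul(23, Pow(n, -1)), Mul(Rational(1, 117), n)) (Function('I')(n) = Add(Mul(n, Rational(1, 117)), Mul(23, Pow(n, -1))) = Add(Mul(Rational(1, 117), n), Mul(23, Pow(n, -1))) = Add(Mul(23, Pow(n, -1)), Mul(Rational(1, 117), n)))
Pow(Add(w, Function('I')(-275)), -1) = Pow(Add(2854, Add(Mul(23, Pow(-275, -1)), Mul(Rational(1, 117), -275))), -1) = Pow(Add(2854, Add(Mul(23, Rational(-1, 275)), Rational(-275, 117))), -1) = Pow(Add(2854, Add(Rational(-23, 275), Rational(-275, 117))), -1) = Pow(Add(2854, Rational(-78316, 32175)), -1) = Pow(Rational(91749134, 32175), -1) = Rational(32175, 91749134)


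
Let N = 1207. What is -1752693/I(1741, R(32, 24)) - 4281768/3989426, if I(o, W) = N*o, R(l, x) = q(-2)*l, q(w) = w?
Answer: -7994945318217/4191663966931 ≈ -1.9073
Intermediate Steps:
R(l, x) = -2*l
I(o, W) = 1207*o
-1752693/I(1741, R(32, 24)) - 4281768/3989426 = -1752693/(1207*1741) - 4281768/3989426 = -1752693/2101387 - 4281768*1/3989426 = -1752693*1/2101387 - 2140884/1994713 = -1752693/2101387 - 2140884/1994713 = -7994945318217/4191663966931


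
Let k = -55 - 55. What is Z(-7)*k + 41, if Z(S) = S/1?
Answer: 811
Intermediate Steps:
Z(S) = S (Z(S) = S*1 = S)
k = -110
Z(-7)*k + 41 = -7*(-110) + 41 = 770 + 41 = 811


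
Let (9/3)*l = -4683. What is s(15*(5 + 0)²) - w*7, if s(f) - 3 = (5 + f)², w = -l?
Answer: 133476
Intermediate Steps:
l = -1561 (l = (⅓)*(-4683) = -1561)
w = 1561 (w = -1*(-1561) = 1561)
s(f) = 3 + (5 + f)²
s(15*(5 + 0)²) - w*7 = (3 + (5 + 15*(5 + 0)²)²) - 1561*7 = (3 + (5 + 15*5²)²) - 1*10927 = (3 + (5 + 15*25)²) - 10927 = (3 + (5 + 375)²) - 10927 = (3 + 380²) - 10927 = (3 + 144400) - 10927 = 144403 - 10927 = 133476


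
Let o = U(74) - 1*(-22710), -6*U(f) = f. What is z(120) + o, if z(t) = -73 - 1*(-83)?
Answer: 68123/3 ≈ 22708.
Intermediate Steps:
U(f) = -f/6
z(t) = 10 (z(t) = -73 + 83 = 10)
o = 68093/3 (o = -⅙*74 - 1*(-22710) = -37/3 + 22710 = 68093/3 ≈ 22698.)
z(120) + o = 10 + 68093/3 = 68123/3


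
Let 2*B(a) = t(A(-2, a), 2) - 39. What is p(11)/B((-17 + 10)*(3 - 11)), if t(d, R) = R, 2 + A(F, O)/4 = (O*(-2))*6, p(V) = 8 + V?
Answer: -38/37 ≈ -1.0270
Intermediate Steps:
A(F, O) = -8 - 48*O (A(F, O) = -8 + 4*((O*(-2))*6) = -8 + 4*(-2*O*6) = -8 + 4*(-12*O) = -8 - 48*O)
B(a) = -37/2 (B(a) = (2 - 39)/2 = (1/2)*(-37) = -37/2)
p(11)/B((-17 + 10)*(3 - 11)) = (8 + 11)/(-37/2) = 19*(-2/37) = -38/37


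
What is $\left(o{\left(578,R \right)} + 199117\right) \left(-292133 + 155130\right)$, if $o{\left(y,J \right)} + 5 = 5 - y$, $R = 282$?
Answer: $-27200438617$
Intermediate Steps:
$o{\left(y,J \right)} = - y$ ($o{\left(y,J \right)} = -5 - \left(-5 + y\right) = - y$)
$\left(o{\left(578,R \right)} + 199117\right) \left(-292133 + 155130\right) = \left(\left(-1\right) 578 + 199117\right) \left(-292133 + 155130\right) = \left(-578 + 199117\right) \left(-137003\right) = 198539 \left(-137003\right) = -27200438617$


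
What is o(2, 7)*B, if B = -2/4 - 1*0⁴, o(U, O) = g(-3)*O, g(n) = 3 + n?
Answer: 0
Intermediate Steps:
o(U, O) = 0 (o(U, O) = (3 - 3)*O = 0*O = 0)
B = -½ (B = -2*¼ - 1*0 = -½ + 0 = -½ ≈ -0.50000)
o(2, 7)*B = 0*(-½) = 0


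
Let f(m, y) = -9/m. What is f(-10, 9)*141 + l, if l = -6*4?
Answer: 1029/10 ≈ 102.90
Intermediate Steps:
l = -24
f(-10, 9)*141 + l = -9/(-10)*141 - 24 = -9*(-⅒)*141 - 24 = (9/10)*141 - 24 = 1269/10 - 24 = 1029/10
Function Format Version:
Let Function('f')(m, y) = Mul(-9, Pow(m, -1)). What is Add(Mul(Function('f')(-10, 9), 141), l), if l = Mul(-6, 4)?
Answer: Rational(1029, 10) ≈ 102.90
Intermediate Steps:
l = -24
Add(Mul(Function('f')(-10, 9), 141), l) = Add(Mul(Mul(-9, Pow(-10, -1)), 141), -24) = Add(Mul(Mul(-9, Rational(-1, 10)), 141), -24) = Add(Mul(Rational(9, 10), 141), -24) = Add(Rational(1269, 10), -24) = Rational(1029, 10)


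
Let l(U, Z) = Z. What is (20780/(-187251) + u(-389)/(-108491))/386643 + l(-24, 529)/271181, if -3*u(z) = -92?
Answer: 180630788865870181/92610329995036961361 ≈ 0.0019504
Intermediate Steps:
u(z) = 92/3 (u(z) = -⅓*(-92) = 92/3)
(20780/(-187251) + u(-389)/(-108491))/386643 + l(-24, 529)/271181 = (20780/(-187251) + (92/3)/(-108491))/386643 + 529/271181 = (20780*(-1/187251) + (92/3)*(-1/108491))*(1/386643) + 529*(1/271181) = (-20780/187251 - 4/14151)*(1/386643) + 529/271181 = -98268928/883262967*1/386643 + 529/271181 = -98268928/341507443349781 + 529/271181 = 180630788865870181/92610329995036961361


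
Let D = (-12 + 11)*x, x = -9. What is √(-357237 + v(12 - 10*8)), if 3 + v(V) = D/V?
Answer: I*√412969593/34 ≈ 597.7*I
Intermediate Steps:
D = 9 (D = (-12 + 11)*(-9) = -1*(-9) = 9)
v(V) = -3 + 9/V
√(-357237 + v(12 - 10*8)) = √(-357237 + (-3 + 9/(12 - 10*8))) = √(-357237 + (-3 + 9/(12 - 80))) = √(-357237 + (-3 + 9/(-68))) = √(-357237 + (-3 + 9*(-1/68))) = √(-357237 + (-3 - 9/68)) = √(-357237 - 213/68) = √(-24292329/68) = I*√412969593/34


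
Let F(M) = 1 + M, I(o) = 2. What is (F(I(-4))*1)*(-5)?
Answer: -15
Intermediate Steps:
(F(I(-4))*1)*(-5) = ((1 + 2)*1)*(-5) = (3*1)*(-5) = 3*(-5) = -15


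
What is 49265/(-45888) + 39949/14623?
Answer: 158968231/95860032 ≈ 1.6583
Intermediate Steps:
49265/(-45888) + 39949/14623 = 49265*(-1/45888) + 39949*(1/14623) = -49265/45888 + 5707/2089 = 158968231/95860032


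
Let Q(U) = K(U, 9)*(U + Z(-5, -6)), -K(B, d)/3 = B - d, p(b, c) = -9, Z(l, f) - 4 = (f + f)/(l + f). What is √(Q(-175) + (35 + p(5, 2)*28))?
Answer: 5*I*√454993/11 ≈ 306.61*I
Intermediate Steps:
Z(l, f) = 4 + 2*f/(f + l) (Z(l, f) = 4 + (f + f)/(l + f) = 4 + (2*f)/(f + l) = 4 + 2*f/(f + l))
K(B, d) = -3*B + 3*d (K(B, d) = -3*(B - d) = -3*B + 3*d)
Q(U) = (27 - 3*U)*(56/11 + U) (Q(U) = (-3*U + 3*9)*(U + 2*(2*(-5) + 3*(-6))/(-6 - 5)) = (-3*U + 27)*(U + 2*(-10 - 18)/(-11)) = (27 - 3*U)*(U + 2*(-1/11)*(-28)) = (27 - 3*U)*(U + 56/11) = (27 - 3*U)*(56/11 + U))
√(Q(-175) + (35 + p(5, 2)*28)) = √((1512/11 - 3*(-175)² + (129/11)*(-175)) + (35 - 9*28)) = √((1512/11 - 3*30625 - 22575/11) + (35 - 252)) = √((1512/11 - 91875 - 22575/11) - 217) = √(-1031688/11 - 217) = √(-1034075/11) = 5*I*√454993/11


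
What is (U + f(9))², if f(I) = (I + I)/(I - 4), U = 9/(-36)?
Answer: 4489/400 ≈ 11.223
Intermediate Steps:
U = -¼ (U = 9*(-1/36) = -¼ ≈ -0.25000)
f(I) = 2*I/(-4 + I) (f(I) = (2*I)/(-4 + I) = 2*I/(-4 + I))
(U + f(9))² = (-¼ + 2*9/(-4 + 9))² = (-¼ + 2*9/5)² = (-¼ + 2*9*(⅕))² = (-¼ + 18/5)² = (67/20)² = 4489/400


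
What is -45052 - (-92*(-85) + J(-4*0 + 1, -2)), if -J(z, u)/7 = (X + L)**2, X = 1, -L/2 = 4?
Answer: -52529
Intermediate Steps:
L = -8 (L = -2*4 = -8)
J(z, u) = -343 (J(z, u) = -7*(1 - 8)**2 = -7*(-7)**2 = -7*49 = -343)
-45052 - (-92*(-85) + J(-4*0 + 1, -2)) = -45052 - (-92*(-85) - 343) = -45052 - (7820 - 343) = -45052 - 1*7477 = -45052 - 7477 = -52529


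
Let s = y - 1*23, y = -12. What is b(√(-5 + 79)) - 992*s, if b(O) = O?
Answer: 34720 + √74 ≈ 34729.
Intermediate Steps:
s = -35 (s = -12 - 1*23 = -12 - 23 = -35)
b(√(-5 + 79)) - 992*s = √(-5 + 79) - 992*(-35) = √74 + 34720 = 34720 + √74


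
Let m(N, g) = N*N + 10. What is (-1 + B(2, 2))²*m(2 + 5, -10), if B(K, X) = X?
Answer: 59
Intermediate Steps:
m(N, g) = 10 + N² (m(N, g) = N² + 10 = 10 + N²)
(-1 + B(2, 2))²*m(2 + 5, -10) = (-1 + 2)²*(10 + (2 + 5)²) = 1²*(10 + 7²) = 1*(10 + 49) = 1*59 = 59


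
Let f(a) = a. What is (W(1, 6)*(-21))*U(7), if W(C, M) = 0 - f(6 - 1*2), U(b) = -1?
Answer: -84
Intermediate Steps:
W(C, M) = -4 (W(C, M) = 0 - (6 - 1*2) = 0 - (6 - 2) = 0 - 1*4 = 0 - 4 = -4)
(W(1, 6)*(-21))*U(7) = -4*(-21)*(-1) = 84*(-1) = -84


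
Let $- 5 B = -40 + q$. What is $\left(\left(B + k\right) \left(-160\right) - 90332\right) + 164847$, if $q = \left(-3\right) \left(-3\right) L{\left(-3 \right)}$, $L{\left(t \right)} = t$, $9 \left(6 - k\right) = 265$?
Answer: $\frac{685099}{9} \approx 76122.0$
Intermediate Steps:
$k = - \frac{211}{9}$ ($k = 6 - \frac{265}{9} = - \frac{211}{9} \approx -23.444$)
$q = -27$ ($q = \left(-3\right) \left(-3\right) \left(-3\right) = 9 \left(-3\right) = -27$)
$B = \frac{67}{5}$ ($B = - \frac{-40 - 27}{5} = \left(- \frac{1}{5}\right) \left(-67\right) = \frac{67}{5} \approx 13.4$)
$\left(\left(B + k\right) \left(-160\right) - 90332\right) + 164847 = \left(\left(\frac{67}{5} - \frac{211}{9}\right) \left(-160\right) - 90332\right) + 164847 = \left(\left(- \frac{452}{45}\right) \left(-160\right) - 90332\right) + 164847 = \left(\frac{14464}{9} - 90332\right) + 164847 = - \frac{798524}{9} + 164847 = \frac{685099}{9}$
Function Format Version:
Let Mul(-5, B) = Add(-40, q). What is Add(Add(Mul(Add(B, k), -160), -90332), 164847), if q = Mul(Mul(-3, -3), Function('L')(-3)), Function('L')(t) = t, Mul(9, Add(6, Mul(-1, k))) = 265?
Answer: Rational(685099, 9) ≈ 76122.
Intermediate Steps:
k = Rational(-211, 9) (k = Add(6, Mul(Rational(-1, 9), 265)) = Add(6, Rational(-265, 9)) = Rational(-211, 9) ≈ -23.444)
q = -27 (q = Mul(Mul(-3, -3), -3) = Mul(9, -3) = -27)
B = Rational(67, 5) (B = Mul(Rational(-1, 5), Add(-40, -27)) = Mul(Rational(-1, 5), -67) = Rational(67, 5) ≈ 13.400)
Add(Add(Mul(Add(B, k), -160), -90332), 164847) = Add(Add(Mul(Add(Rational(67, 5), Rational(-211, 9)), -160), -90332), 164847) = Add(Add(Mul(Rational(-452, 45), -160), -90332), 164847) = Add(Add(Rational(14464, 9), -90332), 164847) = Add(Rational(-798524, 9), 164847) = Rational(685099, 9)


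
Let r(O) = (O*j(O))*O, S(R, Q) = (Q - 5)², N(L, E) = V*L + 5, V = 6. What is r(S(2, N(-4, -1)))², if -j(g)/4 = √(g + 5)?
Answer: 1023260120580096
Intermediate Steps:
j(g) = -4*√(5 + g) (j(g) = -4*√(g + 5) = -4*√(5 + g))
N(L, E) = 5 + 6*L (N(L, E) = 6*L + 5 = 5 + 6*L)
S(R, Q) = (-5 + Q)²
r(O) = -4*O²*√(5 + O) (r(O) = (O*(-4*√(5 + O)))*O = (-4*O*√(5 + O))*O = -4*O²*√(5 + O))
r(S(2, N(-4, -1)))² = (-4*((-5 + (5 + 6*(-4)))²)²*√(5 + (-5 + (5 + 6*(-4)))²))² = (-4*((-5 + (5 - 24))²)²*√(5 + (-5 + (5 - 24))²))² = (-4*((-5 - 19)²)²*√(5 + (-5 - 19)²))² = (-4*((-24)²)²*√(5 + (-24)²))² = (-4*576²*√(5 + 576))² = (-4*331776*√581)² = (-1327104*√581)² = 1023260120580096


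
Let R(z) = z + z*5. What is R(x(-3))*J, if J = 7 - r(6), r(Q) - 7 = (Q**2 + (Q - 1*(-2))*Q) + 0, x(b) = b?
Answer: 1512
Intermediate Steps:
R(z) = 6*z (R(z) = z + 5*z = 6*z)
r(Q) = 7 + Q**2 + Q*(2 + Q) (r(Q) = 7 + ((Q**2 + (Q - 1*(-2))*Q) + 0) = 7 + ((Q**2 + (Q + 2)*Q) + 0) = 7 + ((Q**2 + (2 + Q)*Q) + 0) = 7 + ((Q**2 + Q*(2 + Q)) + 0) = 7 + (Q**2 + Q*(2 + Q)) = 7 + Q**2 + Q*(2 + Q))
J = -84 (J = 7 - (7 + 2*6 + 2*6**2) = 7 - (7 + 12 + 2*36) = 7 - (7 + 12 + 72) = 7 - 1*91 = 7 - 91 = -84)
R(x(-3))*J = (6*(-3))*(-84) = -18*(-84) = 1512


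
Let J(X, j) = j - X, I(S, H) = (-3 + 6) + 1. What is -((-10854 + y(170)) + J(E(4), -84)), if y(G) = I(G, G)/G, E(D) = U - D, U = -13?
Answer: 928283/85 ≈ 10921.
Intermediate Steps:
I(S, H) = 4 (I(S, H) = 3 + 1 = 4)
E(D) = -13 - D
y(G) = 4/G
-((-10854 + y(170)) + J(E(4), -84)) = -((-10854 + 4/170) + (-84 - (-13 - 1*4))) = -((-10854 + 4*(1/170)) + (-84 - (-13 - 4))) = -((-10854 + 2/85) + (-84 - 1*(-17))) = -(-922588/85 + (-84 + 17)) = -(-922588/85 - 67) = -1*(-928283/85) = 928283/85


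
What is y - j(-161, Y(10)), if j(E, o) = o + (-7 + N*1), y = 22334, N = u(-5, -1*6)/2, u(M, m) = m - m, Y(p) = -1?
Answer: 22342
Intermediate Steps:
u(M, m) = 0
N = 0 (N = 0/2 = 0*(1/2) = 0)
j(E, o) = -7 + o (j(E, o) = o + (-7 + 0*1) = o + (-7 + 0) = o - 7 = -7 + o)
y - j(-161, Y(10)) = 22334 - (-7 - 1) = 22334 - 1*(-8) = 22334 + 8 = 22342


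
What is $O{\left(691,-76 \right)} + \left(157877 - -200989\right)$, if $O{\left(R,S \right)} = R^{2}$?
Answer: $836347$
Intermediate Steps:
$O{\left(691,-76 \right)} + \left(157877 - -200989\right) = 691^{2} + \left(157877 - -200989\right) = 477481 + \left(157877 + 200989\right) = 477481 + 358866 = 836347$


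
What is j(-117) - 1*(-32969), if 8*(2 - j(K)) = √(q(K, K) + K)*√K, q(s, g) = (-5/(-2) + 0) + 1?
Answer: 32971 + 3*√5902/16 ≈ 32985.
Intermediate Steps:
q(s, g) = 7/2 (q(s, g) = (-5*(-½) + 0) + 1 = (5/2 + 0) + 1 = 5/2 + 1 = 7/2)
j(K) = 2 - √K*√(7/2 + K)/8 (j(K) = 2 - √(7/2 + K)*√K/8 = 2 - √K*√(7/2 + K)/8)
j(-117) - 1*(-32969) = (2 - √2*√(-117)*√(7 + 2*(-117))/16) - 1*(-32969) = (2 - √2*3*I*√13*√(7 - 234)/16) + 32969 = (2 - √2*3*I*√13*√(-227)/16) + 32969 = (2 - √2*3*I*√13*I*√227/16) + 32969 = (2 + 3*√5902/16) + 32969 = 32971 + 3*√5902/16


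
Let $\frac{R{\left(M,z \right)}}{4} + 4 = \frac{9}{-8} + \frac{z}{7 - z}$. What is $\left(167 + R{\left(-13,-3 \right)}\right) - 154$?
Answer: $- \frac{87}{10} \approx -8.7$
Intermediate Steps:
$R{\left(M,z \right)} = - \frac{41}{2} + \frac{4 z}{7 - z}$ ($R{\left(M,z \right)} = -16 + 4 \left(\frac{9}{-8} + \frac{z}{7 - z}\right) = -16 + 4 \left(9 \left(- \frac{1}{8}\right) + \frac{z}{7 - z}\right) = -16 + 4 \left(- \frac{9}{8} + \frac{z}{7 - z}\right) = -16 + \left(- \frac{9}{2} + \frac{4 z}{7 - z}\right) = - \frac{41}{2} + \frac{4 z}{7 - z}$)
$\left(167 + R{\left(-13,-3 \right)}\right) - 154 = \left(167 + \frac{7 \left(41 - -21\right)}{2 \left(-7 - 3\right)}\right) - 154 = \left(167 + \frac{7 \left(41 + 21\right)}{2 \left(-10\right)}\right) - 154 = \left(167 + \frac{7}{2} \left(- \frac{1}{10}\right) 62\right) - 154 = \left(167 - \frac{217}{10}\right) - 154 = \frac{1453}{10} - 154 = - \frac{87}{10}$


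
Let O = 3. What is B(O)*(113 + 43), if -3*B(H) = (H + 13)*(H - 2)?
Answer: -832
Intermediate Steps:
B(H) = -(-2 + H)*(13 + H)/3 (B(H) = -(H + 13)*(H - 2)/3 = -(13 + H)*(-2 + H)/3 = -(-2 + H)*(13 + H)/3)
B(O)*(113 + 43) = (26/3 - 11/3*3 - ⅓*3²)*(113 + 43) = (26/3 - 11 - ⅓*9)*156 = (26/3 - 11 - 3)*156 = -16/3*156 = -832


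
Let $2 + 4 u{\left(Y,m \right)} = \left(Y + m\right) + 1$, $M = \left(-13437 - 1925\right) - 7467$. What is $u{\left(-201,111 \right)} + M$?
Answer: $- \frac{91407}{4} \approx -22852.0$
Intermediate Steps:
$M = -22829$ ($M = -15362 - 7467 = -22829$)
$u{\left(Y,m \right)} = - \frac{1}{4} + \frac{Y}{4} + \frac{m}{4}$ ($u{\left(Y,m \right)} = - \frac{1}{2} + \frac{\left(Y + m\right) + 1}{4} = - \frac{1}{2} + \frac{1 + Y + m}{4} = - \frac{1}{2} + \left(\frac{1}{4} + \frac{Y}{4} + \frac{m}{4}\right) = - \frac{1}{4} + \frac{Y}{4} + \frac{m}{4}$)
$u{\left(-201,111 \right)} + M = \left(- \frac{1}{4} + \frac{1}{4} \left(-201\right) + \frac{1}{4} \cdot 111\right) - 22829 = \left(- \frac{1}{4} - \frac{201}{4} + \frac{111}{4}\right) - 22829 = - \frac{91}{4} - 22829 = - \frac{91407}{4}$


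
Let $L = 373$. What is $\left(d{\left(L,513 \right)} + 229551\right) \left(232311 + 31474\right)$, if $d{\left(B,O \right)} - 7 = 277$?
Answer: $60627025475$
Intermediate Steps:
$d{\left(B,O \right)} = 284$ ($d{\left(B,O \right)} = 7 + 277 = 284$)
$\left(d{\left(L,513 \right)} + 229551\right) \left(232311 + 31474\right) = \left(284 + 229551\right) \left(232311 + 31474\right) = 229835 \cdot 263785 = 60627025475$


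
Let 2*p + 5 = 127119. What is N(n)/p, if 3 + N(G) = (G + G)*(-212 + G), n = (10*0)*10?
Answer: -3/63557 ≈ -4.7202e-5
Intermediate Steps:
n = 0 (n = 0*10 = 0)
N(G) = -3 + 2*G*(-212 + G) (N(G) = -3 + (G + G)*(-212 + G) = -3 + (2*G)*(-212 + G) = -3 + 2*G*(-212 + G))
p = 63557 (p = -5/2 + (1/2)*127119 = -5/2 + 127119/2 = 63557)
N(n)/p = (-3 - 424*0 + 2*0**2)/63557 = (-3 + 0 + 2*0)*(1/63557) = (-3 + 0 + 0)*(1/63557) = -3*1/63557 = -3/63557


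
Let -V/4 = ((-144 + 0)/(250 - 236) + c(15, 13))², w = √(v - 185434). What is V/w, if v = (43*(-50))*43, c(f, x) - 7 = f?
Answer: 13448*I*√7719/1134693 ≈ 1.0413*I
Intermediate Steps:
c(f, x) = 7 + f
v = -92450 (v = -2150*43 = -92450)
w = 6*I*√7719 (w = √(-92450 - 185434) = √(-277884) = 6*I*√7719 ≈ 527.15*I)
V = -26896/49 (V = -4*((-144 + 0)/(250 - 236) + (7 + 15))² = -4*(-144/14 + 22)² = -4*(-144*1/14 + 22)² = -4*(-72/7 + 22)² = -4*(82/7)² = -4*6724/49 = -26896/49 ≈ -548.90)
V/w = -26896*(-I*√7719/46314)/49 = -(-13448)*I*√7719/1134693 = 13448*I*√7719/1134693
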